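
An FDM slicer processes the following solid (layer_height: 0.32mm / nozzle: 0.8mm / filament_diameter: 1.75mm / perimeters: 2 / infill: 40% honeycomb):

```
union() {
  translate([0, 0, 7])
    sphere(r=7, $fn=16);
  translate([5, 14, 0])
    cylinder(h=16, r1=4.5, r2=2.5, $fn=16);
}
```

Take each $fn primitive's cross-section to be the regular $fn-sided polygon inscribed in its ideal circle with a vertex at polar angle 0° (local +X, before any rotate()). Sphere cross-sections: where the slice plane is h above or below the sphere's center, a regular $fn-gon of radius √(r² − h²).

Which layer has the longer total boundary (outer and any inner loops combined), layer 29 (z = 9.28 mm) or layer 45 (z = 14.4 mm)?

Layer 29 (z = 9.28): the r=7 sphere contributes a regular 16-gon of circumradius √(7²−2.28²) = 6.618 (perimeter = 2·16·6.618·sin(180°/16) = 41.32 mm); the cone at (5, 14) contributes a regular 16-gon of circumradius 3.340 (interpolated between r1=4.5 and r2=2.5 at t=0.580) (perimeter = 2·16·3.340·sin(180°/16) = 20.85 mm); Taking the union: the 2 present regions are separate (no shared area or edge), so areas and boundary lengths simply add and each stays a separate island — boundary = 62.17 mm. So its perimeter = 62.17 mm. Layer 45 (z = 14.4): the sphere is absent (|z−center|=7.400 > r=7); the cone at (5, 14) (r1=4.5→r2=2.5) has section circumradius 2.700 here — a regular 16-gon (perimeter = 2·16·2.700·sin(180°/16) = 16.86 mm); Combining (union): only the cone at (5, 14) is present, so the union is just that shape — boundary = 16.86 mm. So its perimeter = 16.86 mm. Layer 29 is larger (62.17 vs 16.86 mm).

layer 29 (z = 9.28 mm)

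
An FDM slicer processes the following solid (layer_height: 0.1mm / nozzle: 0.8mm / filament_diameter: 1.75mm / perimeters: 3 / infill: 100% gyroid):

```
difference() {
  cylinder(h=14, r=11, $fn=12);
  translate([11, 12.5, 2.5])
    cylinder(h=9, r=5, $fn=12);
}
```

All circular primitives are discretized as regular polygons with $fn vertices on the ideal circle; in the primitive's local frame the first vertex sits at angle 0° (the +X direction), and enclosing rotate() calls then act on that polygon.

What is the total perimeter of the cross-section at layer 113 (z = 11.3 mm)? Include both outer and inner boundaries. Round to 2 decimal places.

At z = 11.3 mm: the r=11 cylinder contributes a regular 12-gon of circumradius 11 (perimeter = 2·12·11.000·sin(180°/12) = 68.33 mm); the r=5 cylinder at (11, 12.5) contributes a regular 12-gon of circumradius 5 (perimeter = 2·12·5.000·sin(180°/12) = 31.06 mm); After the difference (first − rest): starting from the r=11 cylinder, the r=5 cylinder at (11, 12.5) misses the remaining region (no effect) — boundary = 68.33 mm. Overall, the cross-section is a single solid region. Total boundary length (outer) = 68.33 mm.

68.33 mm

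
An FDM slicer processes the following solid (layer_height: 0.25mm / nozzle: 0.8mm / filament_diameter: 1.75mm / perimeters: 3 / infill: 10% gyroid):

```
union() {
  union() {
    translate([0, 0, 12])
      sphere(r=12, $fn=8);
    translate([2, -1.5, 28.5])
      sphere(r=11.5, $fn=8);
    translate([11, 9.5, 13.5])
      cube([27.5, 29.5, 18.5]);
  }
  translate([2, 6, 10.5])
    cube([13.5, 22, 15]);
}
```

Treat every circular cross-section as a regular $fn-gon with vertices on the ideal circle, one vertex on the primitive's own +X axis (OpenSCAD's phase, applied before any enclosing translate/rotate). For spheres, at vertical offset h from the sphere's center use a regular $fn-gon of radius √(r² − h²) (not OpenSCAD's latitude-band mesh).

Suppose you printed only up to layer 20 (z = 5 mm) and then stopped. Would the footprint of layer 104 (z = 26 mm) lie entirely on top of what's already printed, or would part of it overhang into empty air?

Compare the two slices. At z = 5: the sphere: section is a regular 8-gon, circumradius = √(r²−h²) = √(12²−7²) = 9.747 (area = (8/2)·9.747²·sin(360°/8) = 268.70 mm²); the sphere at (2, -1.5) is absent (|z−center|=23.500 > r=11.5); the cube at (11, 9.5) is absent (z outside [13.5, 32]); Taking the union: only the r=12 sphere is present, so the union is just that shape — area = 268.70 mm²; the cube at (2, 6) does not reach this height (z outside [10.5, 25.5]); Taking the union: only that combined region is present, so the union is just that shape — area = 268.70 mm². At z = 26: the sphere is absent (|z−center|=14.000 > r=12); the sphere at (2, -1.5): section is a regular 8-gon, circumradius = √(r²−h²) = √(11.5²−2.5²) = 11.225 (area = (8/2)·11.225²·sin(360°/8) = 356.38 mm²); the 27.5×29.5 cube at (11, 9.5) contributes its full rectangle (area 811.25 mm²); Taking the union: the 2 present regions are separate (no shared area or edge), so areas and boundary lengths simply add and each stays a separate island — area = 1167.63 mm²; the cube at (2, 6) does not reach this height (z outside [10.5, 25.5]); Merging all regions: only that combined region is present, so the union is just that shape — area = 1167.63 mm². Checking containment: at z = 26 the cross-section extends beyond the z = 5 cross-section by about 913.23 mm².

part overhangs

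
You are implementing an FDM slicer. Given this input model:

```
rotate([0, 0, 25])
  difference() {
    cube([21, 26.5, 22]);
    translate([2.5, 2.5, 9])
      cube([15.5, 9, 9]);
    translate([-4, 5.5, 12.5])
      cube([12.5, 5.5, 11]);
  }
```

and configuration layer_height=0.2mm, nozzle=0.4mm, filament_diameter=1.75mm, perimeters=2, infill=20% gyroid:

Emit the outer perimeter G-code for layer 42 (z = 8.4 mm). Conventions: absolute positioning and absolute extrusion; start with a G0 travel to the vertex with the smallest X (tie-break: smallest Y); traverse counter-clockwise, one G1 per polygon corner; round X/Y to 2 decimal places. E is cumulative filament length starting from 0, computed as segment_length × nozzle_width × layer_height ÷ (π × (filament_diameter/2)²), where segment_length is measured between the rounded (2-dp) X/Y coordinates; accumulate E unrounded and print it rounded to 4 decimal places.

G0 X-11.20 Y24.02 Z8.40
G1 X0.00 Y0.00 E0.8815
G1 X19.03 Y8.87 E1.5798
G1 X7.83 Y32.89 E2.4613
G1 X-11.20 Y24.02 E3.1596

At z = 8.4 mm: the 21×26.5 cube contributes its full rectangle; the cube at (2.5, 2.5) is absent (z outside [9, 18]); the cube at (-4, 5.5) is not intersected at this z (z outside [12.5, 23.5]); Subtracting the remaining from the first: none of the subtracted shapes is present at this height, so the 21×26.5 cube is unchanged — 1 connected region; (whole slice rotated 25° about Z — lengths, areas and connectivity unchanged). The outline is a single polygon with 4 vertices. Extrusion per mm of travel: 0.4 × 0.2 / (π × 0.875²) = 0.033260. Accumulating E over each segment gives final E = 3.1596.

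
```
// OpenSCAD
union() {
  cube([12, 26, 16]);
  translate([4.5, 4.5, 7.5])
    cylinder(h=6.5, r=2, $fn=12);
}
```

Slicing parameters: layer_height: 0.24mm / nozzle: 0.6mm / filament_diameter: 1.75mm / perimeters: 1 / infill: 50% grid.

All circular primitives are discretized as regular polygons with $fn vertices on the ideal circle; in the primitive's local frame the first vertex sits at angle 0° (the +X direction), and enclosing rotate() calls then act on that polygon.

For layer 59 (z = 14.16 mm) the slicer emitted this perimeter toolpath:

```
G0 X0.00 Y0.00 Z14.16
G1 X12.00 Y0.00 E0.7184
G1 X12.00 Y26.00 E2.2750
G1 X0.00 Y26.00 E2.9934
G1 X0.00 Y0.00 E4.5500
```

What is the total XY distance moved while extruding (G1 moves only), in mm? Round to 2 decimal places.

Sum the Euclidean lengths of each G1 segment: total = 76.00 mm.

76.00 mm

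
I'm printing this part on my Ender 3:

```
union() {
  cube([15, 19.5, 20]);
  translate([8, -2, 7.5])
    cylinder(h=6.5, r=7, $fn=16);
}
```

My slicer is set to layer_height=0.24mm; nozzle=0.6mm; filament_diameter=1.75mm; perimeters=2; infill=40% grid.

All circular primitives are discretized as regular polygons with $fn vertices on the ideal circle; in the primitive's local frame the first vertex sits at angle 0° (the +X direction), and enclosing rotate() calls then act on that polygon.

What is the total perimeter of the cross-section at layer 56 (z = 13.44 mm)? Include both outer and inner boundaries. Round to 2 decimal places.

At z = 13.44 mm: the cube (footprint 15×19.5) is included at this height (perimeter 69.00 mm); the cylinder at (8, -2): section is a regular 16-gon, circumradius r=7 (perimeter = 2·16·7.000·sin(180°/16) = 43.70 mm); Merging all regions: the regions partially overlap (shared area 47.80 mm²), so the edge portions inside another operand are dropped and the merged outline is re-measured after clipping — boundary = 81.72 mm. Overall, the cross-section is a single solid region. Total boundary length (outer) = 81.72 mm.

81.72 mm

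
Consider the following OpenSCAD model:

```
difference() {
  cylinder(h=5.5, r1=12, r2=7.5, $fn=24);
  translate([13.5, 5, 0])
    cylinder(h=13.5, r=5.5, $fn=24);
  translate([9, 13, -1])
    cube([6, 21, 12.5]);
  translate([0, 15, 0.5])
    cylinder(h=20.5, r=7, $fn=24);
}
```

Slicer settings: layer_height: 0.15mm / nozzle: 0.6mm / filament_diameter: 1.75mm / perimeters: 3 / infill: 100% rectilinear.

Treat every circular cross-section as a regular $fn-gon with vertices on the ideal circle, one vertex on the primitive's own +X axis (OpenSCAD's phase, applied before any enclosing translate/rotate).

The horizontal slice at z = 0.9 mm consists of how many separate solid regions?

1

At z = 0.9 mm: the cone: at t=0.164 of its height the radius interpolates to r₁+(r₂−r₁)t = 11.264, giving a regular 24-gon of that circumradius; the r=5.5 cylinder at (13.5, 5) gives a regular 24-gon of circumradius 5.5 (constant along its height); the cube at (9, 13) (footprint 6×21) is included at this height; the r=7 cylinder at (0, 15) contributes a regular 24-gon of circumradius 7; After the difference (first − rest): starting from the cone, the r=5.5 cylinder at (13.5, 5) partially overlaps it — only the 11.95 mm² overlap (of its 93.95 mm²) is removed, clipping the outline; the 6×21 cube at (9, 13) misses the remaining region (no effect); the r=7 cylinder at (0, 15) partially overlaps it — only the 21.16 mm² overlap (of its 152.19 mm²) is removed, clipping the outline — 1 connected region. The result has 1 disconnected region.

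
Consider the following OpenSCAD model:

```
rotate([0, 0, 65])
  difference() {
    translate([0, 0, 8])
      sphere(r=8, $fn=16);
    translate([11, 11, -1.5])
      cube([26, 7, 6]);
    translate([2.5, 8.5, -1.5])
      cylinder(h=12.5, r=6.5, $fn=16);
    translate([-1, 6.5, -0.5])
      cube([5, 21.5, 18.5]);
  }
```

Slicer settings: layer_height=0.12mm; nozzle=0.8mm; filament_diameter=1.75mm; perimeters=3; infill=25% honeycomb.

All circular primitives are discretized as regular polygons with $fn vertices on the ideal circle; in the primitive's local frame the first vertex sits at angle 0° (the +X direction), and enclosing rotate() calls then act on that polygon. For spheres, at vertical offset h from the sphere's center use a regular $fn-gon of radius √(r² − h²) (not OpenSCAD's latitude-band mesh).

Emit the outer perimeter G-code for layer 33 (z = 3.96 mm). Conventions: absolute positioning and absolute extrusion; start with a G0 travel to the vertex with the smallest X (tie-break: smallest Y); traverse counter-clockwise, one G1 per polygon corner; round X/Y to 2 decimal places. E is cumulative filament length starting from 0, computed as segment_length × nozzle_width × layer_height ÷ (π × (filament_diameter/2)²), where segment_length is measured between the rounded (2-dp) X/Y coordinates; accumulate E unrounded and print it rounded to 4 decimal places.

G0 X-6.76 Y-0.61 Z3.96
G1 X-6.49 Y-2.36 E0.0707
G1 X-5.09 Y-4.66 E0.1781
G1 X-2.92 Y-6.26 E0.2857
G1 X-0.30 Y-6.90 E0.3934
G1 X2.36 Y-6.49 E0.5008
G1 X4.66 Y-5.09 E0.6083
G1 X6.26 Y-2.92 E0.7159
G1 X6.90 Y-0.30 E0.8235
G1 X6.49 Y2.36 E0.9309
G1 X5.09 Y4.66 E1.0384
G1 X2.92 Y6.26 E1.1460
G1 X0.30 Y6.90 E1.2537
G1 X-0.34 Y6.80 E1.2795
G1 X-0.15 Y5.57 E1.3292
G1 X-0.76 Y3.11 E1.4304
G1 X-2.26 Y1.07 E1.5314
G1 X-4.42 Y-0.25 E1.6324
G1 X-6.76 Y-0.61 E1.7269

At z = 3.96 mm: the r=8 sphere slices to a regular 16-gon of circumradius 6.905 (√(r²−h²) with h=4.04 from center); the cube at (11, 11) (footprint 26×7) is included at this height; the r=6.5 cylinder at (2.5, 8.5) contributes a regular 16-gon of circumradius 6.5; the 5×21.5 cube at (-1, 6.5) contributes its full rectangle; Taking the first minus the rest: starting from the r=8 sphere, the 26×7 cube at (11, 11) misses the remaining region (no effect); the r=6.5 cylinder at (2.5, 8.5) partially overlaps it — only the 29.72 mm² overlap (of its 129.35 mm²) is removed, clipping the outline; the 5×21.5 cube at (-1, 6.5) misses the remaining region (no effect) — 1 connected region; (whole slice rotated 65° about Z — lengths, areas and connectivity unchanged). The outline is a single polygon with 18 vertices. Extrusion per mm of travel: 0.8 × 0.12 / (π × 0.875²) = 0.039912. Accumulating E over each segment gives final E = 1.7269.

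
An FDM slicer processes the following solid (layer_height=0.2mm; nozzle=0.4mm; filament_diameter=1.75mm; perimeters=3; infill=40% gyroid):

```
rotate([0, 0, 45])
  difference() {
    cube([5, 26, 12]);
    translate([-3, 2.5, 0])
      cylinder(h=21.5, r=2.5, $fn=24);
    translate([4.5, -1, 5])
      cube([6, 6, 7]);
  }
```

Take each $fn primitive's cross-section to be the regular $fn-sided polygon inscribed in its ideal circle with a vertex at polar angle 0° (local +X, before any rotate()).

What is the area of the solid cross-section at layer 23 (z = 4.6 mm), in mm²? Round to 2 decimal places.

At z = 4.6 mm: the cube (footprint 5×26) is included at this height (area 130.00 mm²); the r=2.5 cylinder at (-3, 2.5) contributes a regular 24-gon of circumradius 2.5 (area = (24/2)·2.500²·sin(360°/24) = 19.41 mm²); the cube at (4.5, -1) is not intersected at this z (z outside [5, 12]); After the difference (first − rest): starting from the 5×26 cube (130.00 mm²), the r=2.5 cylinder at (-3, 2.5) misses the remaining region (no effect) — area = 130.00 mm²; (rotated 45° about Z; rotation is an isometry so areas/perimeters/island counts are preserved). Overall, the cross-section is a single solid region. Net area = 130.00 mm².

130.00 mm²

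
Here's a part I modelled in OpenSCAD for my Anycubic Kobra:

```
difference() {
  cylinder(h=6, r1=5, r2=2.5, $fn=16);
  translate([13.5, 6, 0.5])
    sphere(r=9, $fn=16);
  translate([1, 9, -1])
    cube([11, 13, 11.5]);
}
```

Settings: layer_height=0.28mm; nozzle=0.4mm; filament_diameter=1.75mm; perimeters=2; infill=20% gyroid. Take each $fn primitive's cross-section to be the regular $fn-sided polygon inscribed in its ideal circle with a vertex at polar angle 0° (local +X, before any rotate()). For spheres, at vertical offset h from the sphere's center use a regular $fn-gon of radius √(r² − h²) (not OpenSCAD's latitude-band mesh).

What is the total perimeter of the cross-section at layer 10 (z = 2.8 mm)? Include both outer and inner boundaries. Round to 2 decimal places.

At z = 2.8 mm: the cone contributes a regular 16-gon of circumradius 3.833 (interpolated between r1=5 and r2=2.5 at t=0.467) (perimeter = 2·16·3.833·sin(180°/16) = 23.93 mm); the r=9 sphere at (13.5, 6) slices to a regular 16-gon of circumradius 8.701 (√(r²−h²) with h=2.3 from center) (perimeter = 2·16·8.701·sin(180°/16) = 54.32 mm); the cube at (1, 9) (footprint 11×13) is included at this height (perimeter 48.00 mm); Taking the first minus the rest: starting from the cone, the r=9 sphere at (13.5, 6) misses the remaining region (no effect); the 11×13 cube at (1, 9) misses the remaining region (no effect) — boundary = 23.93 mm. Overall, the cross-section is a single solid region. Total boundary length (outer) = 23.93 mm.

23.93 mm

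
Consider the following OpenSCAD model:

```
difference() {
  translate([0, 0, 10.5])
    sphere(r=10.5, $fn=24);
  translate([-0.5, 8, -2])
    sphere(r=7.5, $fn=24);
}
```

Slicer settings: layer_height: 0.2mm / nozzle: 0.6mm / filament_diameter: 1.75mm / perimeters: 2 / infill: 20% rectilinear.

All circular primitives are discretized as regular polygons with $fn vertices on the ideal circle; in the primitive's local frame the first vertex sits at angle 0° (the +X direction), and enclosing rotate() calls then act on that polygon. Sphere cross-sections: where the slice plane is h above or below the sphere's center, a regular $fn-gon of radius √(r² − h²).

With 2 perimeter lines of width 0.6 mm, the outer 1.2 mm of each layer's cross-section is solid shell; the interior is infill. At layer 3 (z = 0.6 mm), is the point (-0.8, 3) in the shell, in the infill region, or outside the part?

At z = 0.6 mm: the r=10.5 sphere contributes a regular 24-gon of circumradius √(10.5²−9.9²) = 3.499; the r=7.5 sphere at (-0.5, 8) slices to a regular 24-gon of circumradius 7.035 (√(r²−h²) with h=2.6 from center); After the difference (first − rest): starting from the r=10.5 sphere, the r=7.5 sphere at (-0.5, 8) partially overlaps it — only the 10.42 mm² overlap (of its 153.71 mm²) is removed, clipping the outline — 1 connected region. Overall, the cross-section is a single solid region. The nearest boundary edge runs (-2.32, 1.20)→(-0.50, 0.97); distance from the point to it = 1.98 mm. The point is not inside any of the regions above, so it lies outside the cross-section (1.98 mm from the nearest boundary).

outside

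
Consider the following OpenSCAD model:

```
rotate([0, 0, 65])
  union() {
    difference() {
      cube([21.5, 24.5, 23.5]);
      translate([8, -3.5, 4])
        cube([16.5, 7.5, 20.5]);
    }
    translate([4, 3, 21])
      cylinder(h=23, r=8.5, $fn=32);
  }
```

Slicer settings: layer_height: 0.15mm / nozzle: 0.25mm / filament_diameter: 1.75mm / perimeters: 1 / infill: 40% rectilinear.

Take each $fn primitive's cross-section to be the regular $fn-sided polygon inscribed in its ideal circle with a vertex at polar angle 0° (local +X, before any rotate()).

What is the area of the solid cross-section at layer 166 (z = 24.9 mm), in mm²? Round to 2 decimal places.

At z = 24.9 mm: the cube is not intersected at this z (z outside [0, 23.5]); the cube at (8, -3.5) is absent (z outside [4, 24.5]); Taking the first minus the rest: the first operand is absent here, so nothing remains; the cylinder at (4, 3): section is a regular 32-gon, circumradius r=8.5 (area = (32/2)·8.500²·sin(360°/32) = 225.52 mm²); Merging all regions: only the r=8.5 cylinder at (4, 3) is present, so the union is just that shape — area = 225.52 mm²; (whole slice rotated 65° about Z — lengths, areas and connectivity unchanged). Overall, the cross-section is a single solid region. Net area = 225.52 mm².

225.52 mm²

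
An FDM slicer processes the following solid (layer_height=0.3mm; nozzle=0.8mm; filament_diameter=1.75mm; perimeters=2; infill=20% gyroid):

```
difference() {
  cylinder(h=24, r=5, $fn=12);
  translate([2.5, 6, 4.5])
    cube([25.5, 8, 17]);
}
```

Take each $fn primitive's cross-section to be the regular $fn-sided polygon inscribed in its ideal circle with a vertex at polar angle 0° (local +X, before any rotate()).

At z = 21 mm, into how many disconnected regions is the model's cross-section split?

At z = 21 mm: the cylinder: section is a regular 12-gon, circumradius r=5; the 25.5×8 cube at (2.5, 6) contributes its full rectangle; Taking the first minus the rest: starting from the r=5 cylinder, the 25.5×8 cube at (2.5, 6) misses the remaining region (no effect) — 1 connected region. The result has 1 disconnected region.

1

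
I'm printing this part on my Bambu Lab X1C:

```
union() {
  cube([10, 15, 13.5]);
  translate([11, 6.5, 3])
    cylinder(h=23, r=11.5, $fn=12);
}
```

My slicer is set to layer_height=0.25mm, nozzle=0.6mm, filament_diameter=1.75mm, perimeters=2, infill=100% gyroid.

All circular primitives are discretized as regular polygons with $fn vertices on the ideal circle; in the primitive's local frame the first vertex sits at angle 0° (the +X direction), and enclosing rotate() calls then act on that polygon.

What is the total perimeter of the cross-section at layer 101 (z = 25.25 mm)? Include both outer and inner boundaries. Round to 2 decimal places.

71.43 mm

At z = 25.25 mm: the cube does not reach this height (z outside [0, 13.5]); the r=11.5 cylinder at (11, 6.5) gives a regular 12-gon of circumradius 11.5 (constant along its height) (perimeter = 2·12·11.500·sin(180°/12) = 71.43 mm); Taking the union: only the r=11.5 cylinder at (11, 6.5) is present, so the union is just that shape — boundary = 71.43 mm. Overall, the cross-section is a single solid region. Total boundary length (outer) = 71.43 mm.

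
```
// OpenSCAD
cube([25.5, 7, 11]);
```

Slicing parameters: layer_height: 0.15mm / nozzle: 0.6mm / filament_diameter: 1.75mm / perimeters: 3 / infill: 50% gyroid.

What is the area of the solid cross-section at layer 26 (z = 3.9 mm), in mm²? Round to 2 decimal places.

At z = 3.9 mm: the cube (footprint 25.5×7) is included at this height (area 178.50 mm²). Overall, the cross-section is a single solid region. Net area = 178.50 mm².

178.50 mm²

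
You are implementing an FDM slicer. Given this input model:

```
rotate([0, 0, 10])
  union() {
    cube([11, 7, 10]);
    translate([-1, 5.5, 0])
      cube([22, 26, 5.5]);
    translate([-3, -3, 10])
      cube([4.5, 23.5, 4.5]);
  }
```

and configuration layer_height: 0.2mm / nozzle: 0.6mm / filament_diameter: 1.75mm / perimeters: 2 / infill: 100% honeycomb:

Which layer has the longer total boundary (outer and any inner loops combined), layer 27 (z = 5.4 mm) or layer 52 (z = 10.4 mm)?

layer 27 (z = 5.4 mm)

Layer 27 (z = 5.4): the 11×7 cube contributes its full rectangle (perimeter 36.00 mm); the cube at (-1, 5.5) (footprint 22×26) is included at this height (perimeter 96.00 mm); the cube at (-3, -3) is not intersected at this z (z outside [10, 14.5]); Taking the union: the regions partially overlap (shared area 16.50 mm²), so the edge portions inside another operand are dropped and the merged outline is re-measured after clipping — boundary = 107.00 mm; (rotated 10° about Z; rotation is an isometry so areas/perimeters/island counts are preserved). So its perimeter = 107.00 mm. Layer 52 (z = 10.4): the cube does not reach this height (z outside [0, 10]); the cube at (-1, 5.5) does not reach this height (z outside [0, 5.5]); the cube at (-3, -3) (footprint 4.5×23.5) is included at this height (perimeter 56.00 mm); Merging all regions: only the 4.5×23.5 cube at (-3, -3) is present, so the union is just that shape — boundary = 56.00 mm; (whole slice rotated 10° about Z — lengths, areas and connectivity unchanged). So its perimeter = 56.00 mm. Layer 27 is larger (107.00 vs 56.00 mm).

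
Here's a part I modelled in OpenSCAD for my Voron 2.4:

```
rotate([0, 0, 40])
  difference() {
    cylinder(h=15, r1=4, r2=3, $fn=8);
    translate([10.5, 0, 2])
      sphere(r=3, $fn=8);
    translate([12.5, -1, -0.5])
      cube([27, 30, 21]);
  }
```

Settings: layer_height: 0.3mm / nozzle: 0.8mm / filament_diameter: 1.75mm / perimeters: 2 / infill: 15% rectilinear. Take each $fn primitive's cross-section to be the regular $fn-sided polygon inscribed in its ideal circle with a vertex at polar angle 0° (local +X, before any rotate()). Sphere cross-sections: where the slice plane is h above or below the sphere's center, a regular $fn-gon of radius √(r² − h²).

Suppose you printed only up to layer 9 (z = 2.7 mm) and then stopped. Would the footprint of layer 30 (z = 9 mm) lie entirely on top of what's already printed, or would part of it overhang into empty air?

entirely on top

Compare the two slices. At z = 2.7: the cone contributes a regular 8-gon of circumradius 3.820 (interpolated between r1=4 and r2=3 at t=0.180) (area = (8/2)·3.820²·sin(360°/8) = 41.27 mm²); the r=3 sphere at (10.5, 0) contributes a regular 8-gon of circumradius √(3²−0.7²) = 2.917 (area = (8/2)·2.917²·sin(360°/8) = 24.07 mm²); the cube at (12.5, -1) (footprint 27×30) is included at this height (area 810.00 mm²); After the difference (first − rest): starting from the cone (41.27 mm²), the r=3 sphere at (10.5, 0) misses the remaining region (no effect); the 27×30 cube at (12.5, -1) misses the remaining region (no effect) — area = 41.27 mm²; (whole slice rotated 40° about Z — lengths, areas and connectivity unchanged). At z = 9: the cone (r1=4→r2=3) has section circumradius 3.400 here — a regular 8-gon (area = (8/2)·3.400²·sin(360°/8) = 32.70 mm²); the sphere at (10.5, 0) does not reach this height (|z−center|=7.000 > r=3); the 27×30 cube at (12.5, -1) contributes its full rectangle (area 810.00 mm²); Taking the first minus the rest: starting from the cone (32.70 mm²), the 27×30 cube at (12.5, -1) misses the remaining region (no effect) — area = 32.70 mm²; (rotated 40° about Z; rotation is an isometry so areas/perimeters/island counts are preserved). Checking containment: the cross-section at z = 9 is a subset of the cross-section at z = 2.7.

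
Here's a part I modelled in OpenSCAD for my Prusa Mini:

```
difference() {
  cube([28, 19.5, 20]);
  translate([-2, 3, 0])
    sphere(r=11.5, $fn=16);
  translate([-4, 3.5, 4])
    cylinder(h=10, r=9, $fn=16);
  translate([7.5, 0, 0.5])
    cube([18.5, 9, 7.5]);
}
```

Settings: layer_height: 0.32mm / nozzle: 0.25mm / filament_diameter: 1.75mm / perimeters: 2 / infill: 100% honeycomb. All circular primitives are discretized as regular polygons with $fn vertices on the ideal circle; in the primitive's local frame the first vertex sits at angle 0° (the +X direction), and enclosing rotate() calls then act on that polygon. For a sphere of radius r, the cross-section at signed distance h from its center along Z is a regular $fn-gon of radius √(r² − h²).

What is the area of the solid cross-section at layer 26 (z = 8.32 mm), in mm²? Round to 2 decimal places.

At z = 8.32 mm: the 28×19.5 cube contributes its full rectangle (area 546.00 mm²); the r=11.5 sphere at (-2, 3) slices to a regular 16-gon of circumradius 7.939 (√(r²−h²) with h=8.32 from center) (area = (16/2)·7.939²·sin(360°/16) = 192.96 mm²); the r=9 cylinder at (-4, 3.5) contributes a regular 16-gon of circumradius 9 (area = (16/2)·9.000²·sin(360°/16) = 247.98 mm²); the cube at (7.5, 0) is not intersected at this z (z outside [0.5, 8]); Taking the first minus the rest: starting from the 28×19.5 cube (546.00 mm²), the r=11.5 sphere at (-2, 3) partially overlaps it — only the 49.68 mm² overlap (of its 192.96 mm²) is removed, clipping the outline; the r=9 cylinder at (-4, 3.5) partially overlaps it — only the 1.34 mm² overlap (of its 247.98 mm²) is removed, clipping the outline — area = 494.98 mm². Overall, the cross-section is a single solid region. Net area = 494.98 mm².

494.98 mm²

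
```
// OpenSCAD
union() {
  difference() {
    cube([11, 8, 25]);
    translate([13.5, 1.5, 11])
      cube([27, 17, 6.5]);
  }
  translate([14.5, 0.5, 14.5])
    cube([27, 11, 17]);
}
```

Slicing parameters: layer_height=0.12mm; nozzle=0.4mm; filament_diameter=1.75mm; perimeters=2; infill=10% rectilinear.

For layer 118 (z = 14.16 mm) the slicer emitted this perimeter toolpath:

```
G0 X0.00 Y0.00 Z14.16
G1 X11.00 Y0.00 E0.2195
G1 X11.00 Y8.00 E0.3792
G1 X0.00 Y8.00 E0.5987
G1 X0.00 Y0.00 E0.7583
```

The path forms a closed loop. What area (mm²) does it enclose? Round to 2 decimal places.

Apply the shoelace formula to the sequence of (X, Y) vertices; enclosed area = 88.00 mm².

88.00 mm²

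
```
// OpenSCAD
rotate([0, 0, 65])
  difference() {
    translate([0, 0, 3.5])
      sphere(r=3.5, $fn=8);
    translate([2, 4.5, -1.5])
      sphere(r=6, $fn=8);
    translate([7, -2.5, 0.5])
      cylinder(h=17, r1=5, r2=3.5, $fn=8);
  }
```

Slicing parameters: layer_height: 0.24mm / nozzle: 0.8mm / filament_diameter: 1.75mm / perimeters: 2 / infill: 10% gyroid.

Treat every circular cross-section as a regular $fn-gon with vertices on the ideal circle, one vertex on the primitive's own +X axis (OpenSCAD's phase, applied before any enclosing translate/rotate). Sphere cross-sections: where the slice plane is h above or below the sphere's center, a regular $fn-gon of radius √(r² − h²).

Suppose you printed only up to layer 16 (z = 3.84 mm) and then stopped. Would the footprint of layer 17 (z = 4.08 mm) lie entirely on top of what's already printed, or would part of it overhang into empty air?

part overhangs

Compare the two slices. At z = 3.84: the sphere: section is a regular 8-gon, circumradius = √(r²−h²) = √(3.5²−0.34²) = 3.483 (area = (8/2)·3.483²·sin(360°/8) = 34.32 mm²); the r=6 sphere at (2, 4.5) slices to a regular 8-gon of circumradius 2.736 (√(r²−h²) with h=5.34 from center) (area = (8/2)·2.736²·sin(360°/8) = 21.17 mm²); the cone at (7, -2.5) (r1=5→r2=3.5) has section circumradius 4.705 here — a regular 8-gon (area = (8/2)·4.705²·sin(360°/8) = 62.62 mm²); Subtracting the remaining from the first: starting from the r=3.5 sphere (34.32 mm²), the r=6 sphere at (2, 4.5) partially overlaps it — only the 2.25 mm² overlap (of its 21.17 mm²) is removed, clipping the outline; the cone at (7, -2.5) partially overlaps it — only the 0.40 mm² overlap (of its 62.62 mm²) is removed, clipping the outline — area = 31.68 mm²; (whole slice rotated 65° about Z — lengths, areas and connectivity unchanged). At z = 4.08: the r=3.5 sphere contributes a regular 8-gon of circumradius √(3.5²−0.58²) = 3.452 (area = (8/2)·3.452²·sin(360°/8) = 33.70 mm²); the r=6 sphere at (2, 4.5) contributes a regular 8-gon of circumradius √(6²−5.58²) = 2.205 (area = (8/2)·2.205²·sin(360°/8) = 13.76 mm²); the cone at (7, -2.5): at t=0.211 of its height the radius interpolates to r₁+(r₂−r₁)t = 4.684, giving a regular 8-gon of that circumradius (area = (8/2)·4.684²·sin(360°/8) = 62.06 mm²); Taking the first minus the rest: starting from the r=3.5 sphere (33.70 mm²), the r=6 sphere at (2, 4.5) partially overlaps it — only the 0.60 mm² overlap (of its 13.76 mm²) is removed, clipping the outline; the cone at (7, -2.5) partially overlaps it — only the 0.25 mm² overlap (of its 62.06 mm²) is removed, clipping the outline — area = 32.84 mm²; (whole slice rotated 65° about Z — lengths, areas and connectivity unchanged). Checking containment: at z = 4.08 the cross-section extends beyond the z = 3.84 cross-section by about 1.60 mm².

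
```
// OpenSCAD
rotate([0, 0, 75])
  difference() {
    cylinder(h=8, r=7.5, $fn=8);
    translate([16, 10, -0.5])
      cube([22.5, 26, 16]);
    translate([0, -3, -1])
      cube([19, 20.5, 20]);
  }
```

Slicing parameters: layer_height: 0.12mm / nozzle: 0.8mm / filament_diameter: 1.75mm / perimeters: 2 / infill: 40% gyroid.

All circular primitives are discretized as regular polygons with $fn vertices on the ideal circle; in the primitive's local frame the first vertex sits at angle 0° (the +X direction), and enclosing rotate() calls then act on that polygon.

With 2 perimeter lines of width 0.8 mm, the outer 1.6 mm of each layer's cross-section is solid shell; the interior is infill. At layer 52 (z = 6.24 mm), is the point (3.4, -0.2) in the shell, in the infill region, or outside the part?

At z = 6.24 mm: the r=7.5 cylinder contributes a regular 8-gon of circumradius 7.5; the cube at (16, 10) (footprint 22.5×26) is included at this height; the cube at (0, -3) is present — its section is the full 19×20.5 rectangle; Subtracting the remaining from the first: starting from the r=7.5 cylinder, the 22.5×26 cube at (16, 10) misses the remaining region (no effect); the 19×20.5 cube at (0, -3) partially overlaps it — only the 60.41 mm² overlap (of its 389.50 mm²) is removed, clipping the outline — 1 connected region; (whole slice rotated 75° about Z — lengths, areas and connectivity unchanged). Overall, the cross-section is a single solid region. Undo the 75° rotation: the query point maps to (0.687, -3.336) in the un-rotated model frame. The nearest boundary edge runs (0.00, -3.00)→(6.26, -3.00); distance from the point to it = 0.34 mm. The point is inside the cross-section, 0.34 mm from the nearest boundary — within the 1.6 mm shell band (2 × 0.8).

shell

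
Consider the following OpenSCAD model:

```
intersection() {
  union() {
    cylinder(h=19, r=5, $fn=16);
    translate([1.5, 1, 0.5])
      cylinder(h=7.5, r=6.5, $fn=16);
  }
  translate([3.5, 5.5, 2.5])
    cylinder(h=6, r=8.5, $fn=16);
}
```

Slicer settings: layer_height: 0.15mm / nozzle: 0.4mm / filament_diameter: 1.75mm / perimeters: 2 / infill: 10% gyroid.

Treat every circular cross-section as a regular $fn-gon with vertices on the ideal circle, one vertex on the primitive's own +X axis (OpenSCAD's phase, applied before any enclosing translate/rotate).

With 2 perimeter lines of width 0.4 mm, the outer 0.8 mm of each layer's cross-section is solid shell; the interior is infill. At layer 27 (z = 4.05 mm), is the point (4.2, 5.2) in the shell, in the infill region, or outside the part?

infill

At z = 4.05 mm: the cylinder: section is a regular 16-gon, circumradius r=5; the cylinder at (1.5, 1): section is a regular 16-gon, circumradius r=6.5; Merging all regions: the regions partially overlap (shared area 75.02 mm²), so overlapping operands fuse into one piece — 1 connected region; the cylinder at (3.5, 5.5): section is a regular 16-gon, circumradius r=8.5; Taking the intersection: the r=8.5 cylinder at (3.5, 5.5) partially overlaps the result so far; clipping to the common part keeps 97.56 mm² — 1 connected region. Overall, the cross-section is a single solid region. The nearest boundary edge runs (3.99, 7.01)→(6.10, 5.60); distance from the point to it = 1.38 mm. The point is inside the cross-section and 1.38 mm from the nearest boundary — more than the 0.8 mm shell width (2 × 0.4), so it's in the infill interior.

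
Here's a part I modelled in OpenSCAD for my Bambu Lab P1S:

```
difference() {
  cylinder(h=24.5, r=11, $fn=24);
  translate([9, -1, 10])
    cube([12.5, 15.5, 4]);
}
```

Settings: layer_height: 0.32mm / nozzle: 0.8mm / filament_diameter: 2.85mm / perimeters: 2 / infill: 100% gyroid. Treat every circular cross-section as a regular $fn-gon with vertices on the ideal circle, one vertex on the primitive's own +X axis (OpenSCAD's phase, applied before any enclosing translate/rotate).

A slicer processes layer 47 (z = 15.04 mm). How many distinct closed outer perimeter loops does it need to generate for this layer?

1

At z = 15.04 mm: the r=11 cylinder gives a regular 24-gon of circumradius 11 (constant along its height); the cube at (9, -1) is not intersected at this z (z outside [10, 14]); Subtracting the remaining from the first: none of the subtracted shapes is present at this height, so the r=11 cylinder is unchanged — 1 connected region. The result has 1 disconnected region.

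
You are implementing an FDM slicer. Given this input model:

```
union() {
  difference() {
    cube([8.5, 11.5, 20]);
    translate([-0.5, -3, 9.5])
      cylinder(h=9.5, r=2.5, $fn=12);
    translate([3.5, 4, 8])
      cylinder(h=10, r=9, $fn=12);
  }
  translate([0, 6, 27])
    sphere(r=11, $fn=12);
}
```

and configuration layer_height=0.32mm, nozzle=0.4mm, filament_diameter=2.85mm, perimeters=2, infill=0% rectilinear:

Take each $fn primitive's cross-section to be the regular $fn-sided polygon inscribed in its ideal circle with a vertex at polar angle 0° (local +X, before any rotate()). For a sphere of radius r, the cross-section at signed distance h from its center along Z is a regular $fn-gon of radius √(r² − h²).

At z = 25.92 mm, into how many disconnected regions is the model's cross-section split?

At z = 25.92 mm: the cube does not reach this height (z outside [0, 20]); the cylinder at (-0.5, -3) does not reach this height (z outside [9.5, 19]); the cylinder at (3.5, 4) is absent (z outside [8, 18]); Subtracting the remaining from the first: the first operand is absent here, so nothing remains; the r=11 sphere at (0, 6) contributes a regular 12-gon of circumradius √(11²−1.08²) = 10.947; Combining (union): only the r=11 sphere at (0, 6) is present, so the union is just that shape — 1 connected region. The result has 1 disconnected region.

1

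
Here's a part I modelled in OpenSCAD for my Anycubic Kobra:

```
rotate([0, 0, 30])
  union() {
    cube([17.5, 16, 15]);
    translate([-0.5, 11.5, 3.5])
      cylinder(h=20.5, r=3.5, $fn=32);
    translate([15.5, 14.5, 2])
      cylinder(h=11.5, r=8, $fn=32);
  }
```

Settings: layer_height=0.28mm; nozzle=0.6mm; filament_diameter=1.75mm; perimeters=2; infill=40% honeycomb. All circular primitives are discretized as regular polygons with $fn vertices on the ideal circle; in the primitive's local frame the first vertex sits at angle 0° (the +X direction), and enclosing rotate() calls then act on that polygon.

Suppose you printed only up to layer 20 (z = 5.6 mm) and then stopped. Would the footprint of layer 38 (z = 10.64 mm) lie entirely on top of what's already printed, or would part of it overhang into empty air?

entirely on top

Compare the two slices. At z = 5.6: the cube (footprint 17.5×16) is included at this height (area 280.00 mm²); the r=3.5 cylinder at (-0.5, 11.5) contributes a regular 32-gon of circumradius 3.5 (area = (32/2)·3.500²·sin(360°/32) = 38.24 mm²); the cylinder at (15.5, 14.5): section is a regular 32-gon, circumradius r=8 (area = (32/2)·8.000²·sin(360°/32) = 199.77 mm²); Merging all regions: the regions partially overlap — summed areas 518.01 mm² minus the doubly-counted overlap 96.26 mm² gives 421.75 mm² — area = 421.75 mm²; (rotated 30° about Z; rotation is an isometry so areas/perimeters/island counts are preserved). At z = 10.64: the 17.5×16 cube contributes its full rectangle (area 280.00 mm²); the r=3.5 cylinder at (-0.5, 11.5) gives a regular 32-gon of circumradius 3.5 (constant along its height) (area = (32/2)·3.500²·sin(360°/32) = 38.24 mm²); the r=8 cylinder at (15.5, 14.5) contributes a regular 32-gon of circumradius 8 (area = (32/2)·8.000²·sin(360°/32) = 199.77 mm²); Combining (union): the regions partially overlap — summed areas 518.01 mm² minus the doubly-counted overlap 96.26 mm² gives 421.75 mm² — area = 421.75 mm²; (rotated 30° about Z; rotation is an isometry so areas/perimeters/island counts are preserved). Checking containment: the cross-section at z = 10.64 is a subset of the cross-section at z = 5.6.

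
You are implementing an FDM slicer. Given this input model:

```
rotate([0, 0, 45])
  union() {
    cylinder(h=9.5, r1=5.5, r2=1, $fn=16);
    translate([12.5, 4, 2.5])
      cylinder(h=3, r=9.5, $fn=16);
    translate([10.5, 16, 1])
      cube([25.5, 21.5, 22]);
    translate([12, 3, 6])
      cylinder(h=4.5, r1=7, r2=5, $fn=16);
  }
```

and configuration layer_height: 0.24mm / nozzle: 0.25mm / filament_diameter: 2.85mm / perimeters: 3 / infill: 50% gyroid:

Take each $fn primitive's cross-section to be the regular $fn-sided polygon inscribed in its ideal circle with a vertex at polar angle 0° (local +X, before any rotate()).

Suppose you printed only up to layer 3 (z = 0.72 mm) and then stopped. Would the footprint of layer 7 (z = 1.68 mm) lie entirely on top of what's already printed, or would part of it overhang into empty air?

part overhangs

Compare the two slices. At z = 0.72: the cone contributes a regular 16-gon of circumradius 5.159 (interpolated between r1=5.5 and r2=1 at t=0.076) (area = (16/2)·5.159²·sin(360°/16) = 81.48 mm²); the cylinder at (12.5, 4) does not reach this height (z outside [2.5, 5.5]); the cube at (10.5, 16) is not intersected at this z (z outside [1, 23]); the cone at (12, 3) is absent (z outside [6, 10.5]); Taking the union: only the cone is present, so the union is just that shape — area = 81.48 mm²; (whole slice rotated 45° about Z — lengths, areas and connectivity unchanged). At z = 1.68: the cone (r1=5.5→r2=1) has section circumradius 4.704 here — a regular 16-gon (area = (16/2)·4.704²·sin(360°/16) = 67.75 mm²); the cylinder at (12.5, 4) is not intersected at this z (z outside [2.5, 5.5]); the 25.5×21.5 cube at (10.5, 16) contributes its full rectangle (area 548.25 mm²); the cone at (12, 3) is not intersected at this z (z outside [6, 10.5]); Taking the union: the 2 present regions are separate (no shared area or edge), so areas and boundary lengths simply add and each stays a separate island — area = 616.00 mm²; (whole slice rotated 45° about Z — lengths, areas and connectivity unchanged). Checking containment: at z = 1.68 the cross-section extends beyond the z = 0.72 cross-section by about 548.25 mm².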